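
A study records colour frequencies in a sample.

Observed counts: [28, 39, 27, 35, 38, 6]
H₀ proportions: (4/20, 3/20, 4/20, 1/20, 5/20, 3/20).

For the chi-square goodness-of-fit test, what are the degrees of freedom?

degrees of freedom = 5

df = k − 1 = 6 − 1 = 5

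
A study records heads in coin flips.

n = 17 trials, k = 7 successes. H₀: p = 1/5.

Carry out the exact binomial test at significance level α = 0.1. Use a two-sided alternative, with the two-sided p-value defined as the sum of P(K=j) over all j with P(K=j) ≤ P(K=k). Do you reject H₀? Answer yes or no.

Exact binomial: n=17, k=7, p₀=1/5=0.2000
P(X=j) = C(n,j)·p₀^j·(1−p₀)^(n−j); p = Σ P(X=j) over j with P(X=j) ≤ P(X=7)
p-value (two-sided) = 0.06018
At α=0.1: p < α → reject H₀

reject H₀: yes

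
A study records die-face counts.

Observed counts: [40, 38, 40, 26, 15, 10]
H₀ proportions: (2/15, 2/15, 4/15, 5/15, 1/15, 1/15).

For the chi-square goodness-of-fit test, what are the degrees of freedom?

degrees of freedom = 5

df = k − 1 = 6 − 1 = 5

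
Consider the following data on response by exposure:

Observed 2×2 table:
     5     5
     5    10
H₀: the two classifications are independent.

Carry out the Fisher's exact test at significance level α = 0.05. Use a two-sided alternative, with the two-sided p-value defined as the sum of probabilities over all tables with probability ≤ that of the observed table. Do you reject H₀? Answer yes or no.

reject H₀: no

Margins: r₁=10, r₂=15, c₁=10, c₂=15, n=25
p_obs = C(10,5)·C(15,5)/C(25,10); sum pmf over tables with pmf ≤ p_obs
p-value (two-sided) = 0.44222
At α=0.05: p ≥ α → fail to reject H₀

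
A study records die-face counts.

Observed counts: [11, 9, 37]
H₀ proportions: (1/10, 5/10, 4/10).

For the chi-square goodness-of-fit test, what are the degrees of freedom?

degrees of freedom = 2

df = k − 1 = 3 − 1 = 2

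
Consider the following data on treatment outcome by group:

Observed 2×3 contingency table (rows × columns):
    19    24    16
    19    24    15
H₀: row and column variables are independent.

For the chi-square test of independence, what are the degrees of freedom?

degrees of freedom = 2

df = (r−1)(c−1) = (2−1)·(3−1) = 2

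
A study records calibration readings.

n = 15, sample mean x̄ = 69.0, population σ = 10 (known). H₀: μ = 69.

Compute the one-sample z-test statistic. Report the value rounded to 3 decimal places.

SE = σ/√n = 10/√15 = 2.5820
z = (x̄−μ₀)/SE = (69.0−69)/2.5820 = 0.0000

test statistic = 0.000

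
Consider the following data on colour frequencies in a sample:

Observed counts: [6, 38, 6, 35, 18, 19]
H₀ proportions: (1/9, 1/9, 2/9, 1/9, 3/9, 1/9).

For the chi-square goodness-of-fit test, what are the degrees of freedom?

df = k − 1 = 6 − 1 = 5

degrees of freedom = 5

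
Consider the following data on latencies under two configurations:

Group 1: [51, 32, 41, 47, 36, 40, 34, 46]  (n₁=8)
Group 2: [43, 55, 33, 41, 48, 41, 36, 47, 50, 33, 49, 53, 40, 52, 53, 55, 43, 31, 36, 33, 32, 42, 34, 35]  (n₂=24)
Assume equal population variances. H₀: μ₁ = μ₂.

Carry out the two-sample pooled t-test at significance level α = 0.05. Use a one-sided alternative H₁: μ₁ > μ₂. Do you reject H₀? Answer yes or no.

x̄₁=40.875, s₁=6.728, n₁=8
x̄₂=42.292, s₂=8.100, n₂=24
s_p² = [7·6.728² + 23·8.100²]/30 = 60.8611
SE = √(s_p²·(1/8+1/24)) = 3.1849
t = (40.875−42.292)/3.1849 = -0.4448
df = 30
p-value (one-sided, H₁ greater) = 0.67017
At α=0.05: p ≥ α → fail to reject H₀

reject H₀: no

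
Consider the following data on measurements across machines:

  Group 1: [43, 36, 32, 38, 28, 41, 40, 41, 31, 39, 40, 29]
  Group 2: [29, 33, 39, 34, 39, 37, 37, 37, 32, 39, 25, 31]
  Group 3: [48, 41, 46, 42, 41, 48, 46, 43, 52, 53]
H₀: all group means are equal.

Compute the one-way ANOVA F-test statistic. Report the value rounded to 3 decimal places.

test statistic = 18.564

Group means [36.50, 34.33, 46.00], grand mean 38.529
SSB = Σnᵢ(x̄ᵢ−x̄)² = 818.804; SSW = ΣΣ(x−x̄ᵢ)² = 683.667
MSB = 818.804/2 = 409.4020; MSW = 683.667/31 = 22.0538
F = MSB/MSW = 18.5638
df = (2, 31)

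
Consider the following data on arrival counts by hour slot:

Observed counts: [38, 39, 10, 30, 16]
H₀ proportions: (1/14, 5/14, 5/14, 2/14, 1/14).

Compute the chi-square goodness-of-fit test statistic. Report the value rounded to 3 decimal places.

n = 133; E_i = n·p_i = [9.50, 47.50, 47.50, 19.00, 9.50]
χ² = (38−9.50)²/9.50 + (39−47.50)²/47.50 + (10−47.50)²/47.50 + (30−19.00)²/19.00 + (16−9.50)²/9.50 = 127.4421
df = 4

test statistic = 127.442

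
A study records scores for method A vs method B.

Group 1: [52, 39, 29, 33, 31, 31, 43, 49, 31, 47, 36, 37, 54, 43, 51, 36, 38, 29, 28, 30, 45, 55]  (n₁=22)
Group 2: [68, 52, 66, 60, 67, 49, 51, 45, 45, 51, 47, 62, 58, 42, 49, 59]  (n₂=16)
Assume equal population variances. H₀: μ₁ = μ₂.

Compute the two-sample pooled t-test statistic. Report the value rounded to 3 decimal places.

x̄₁=39.409, s₁=8.932, n₁=22
x̄₂=54.438, s₂=8.461, n₂=16
s_p² = [21·8.932² + 15·8.461²]/36 = 76.3682
SE = √(s_p²·(1/22+1/16)) = 2.8713
t = (39.409−54.438)/2.8713 = -5.2340
df = 36

test statistic = -5.234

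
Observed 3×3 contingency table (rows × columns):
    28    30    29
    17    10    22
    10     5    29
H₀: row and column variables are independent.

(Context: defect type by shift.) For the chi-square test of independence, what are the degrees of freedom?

degrees of freedom = 4

df = (r−1)(c−1) = (3−1)·(3−1) = 4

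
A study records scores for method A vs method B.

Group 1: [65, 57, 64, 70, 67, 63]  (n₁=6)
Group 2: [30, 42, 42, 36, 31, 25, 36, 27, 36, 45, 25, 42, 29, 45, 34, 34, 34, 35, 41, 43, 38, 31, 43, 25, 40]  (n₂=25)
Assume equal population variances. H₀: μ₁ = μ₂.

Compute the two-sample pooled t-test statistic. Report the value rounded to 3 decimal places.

test statistic = 10.298

x̄₁=64.333, s₁=4.367, n₁=6
x̄₂=35.560, s₂=6.455, n₂=25
s_p² = [5·4.367² + 24·6.455²]/29 = 37.7756
SE = √(s_p²·(1/6+1/25)) = 2.7941
t = (64.333−35.560)/2.7941 = 10.2979
df = 29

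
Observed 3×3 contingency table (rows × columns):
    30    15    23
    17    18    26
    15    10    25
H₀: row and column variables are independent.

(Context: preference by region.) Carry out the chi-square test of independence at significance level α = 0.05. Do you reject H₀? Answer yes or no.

Row totals [68, 61, 50], col totals [62, 43, 74], n=179
χ² = (30−23.55)²/23.55 + (15−16.34)²/16.34 + (23−28.11)²/28.11 + (17−21.13)²/21.13 + (18−14.65)²/14.65 + (26−25.22)²/25.22 + (15−17.32)²/17.32 + (10−12.01)²/12.01 + (25−20.67)²/20.67 = 5.9524
df = 4
p-value (upper-tail) = 0.20273
At α=0.05: p ≥ α → fail to reject H₀

reject H₀: no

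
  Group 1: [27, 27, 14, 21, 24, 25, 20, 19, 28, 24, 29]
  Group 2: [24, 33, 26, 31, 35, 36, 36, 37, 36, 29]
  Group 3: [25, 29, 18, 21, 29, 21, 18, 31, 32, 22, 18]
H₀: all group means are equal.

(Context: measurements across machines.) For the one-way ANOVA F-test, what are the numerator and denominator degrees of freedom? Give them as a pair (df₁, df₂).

k = 3 groups, N = 32 total
df = (k−1, N−k) = (3−1, 32−3) = (2, 29)

degrees of freedom = [2, 29]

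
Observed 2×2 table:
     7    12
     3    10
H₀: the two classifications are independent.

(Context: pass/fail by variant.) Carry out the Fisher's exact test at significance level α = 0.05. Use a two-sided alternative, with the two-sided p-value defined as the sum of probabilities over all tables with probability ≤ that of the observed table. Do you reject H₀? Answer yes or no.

Margins: r₁=19, r₂=13, c₁=10, c₂=22, n=32
p_obs = C(19,7)·C(13,3)/C(32,10); sum pmf over tables with pmf ≤ p_obs
p-value (two-sided) = 0.46732
At α=0.05: p ≥ α → fail to reject H₀

reject H₀: no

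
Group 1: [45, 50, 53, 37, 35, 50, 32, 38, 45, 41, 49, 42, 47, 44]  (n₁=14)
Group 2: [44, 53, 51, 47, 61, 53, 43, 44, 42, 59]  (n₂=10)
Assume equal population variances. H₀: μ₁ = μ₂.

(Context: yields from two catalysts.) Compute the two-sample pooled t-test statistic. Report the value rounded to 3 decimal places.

test statistic = -2.340

x̄₁=43.429, s₁=6.248, n₁=14
x̄₂=49.700, s₂=6.783, n₂=10
s_p² = [13·6.248² + 9·6.783²]/22 = 41.8877
SE = √(s_p²·(1/14+1/10)) = 2.6797
t = (43.429−49.700)/2.6797 = -2.3404
df = 22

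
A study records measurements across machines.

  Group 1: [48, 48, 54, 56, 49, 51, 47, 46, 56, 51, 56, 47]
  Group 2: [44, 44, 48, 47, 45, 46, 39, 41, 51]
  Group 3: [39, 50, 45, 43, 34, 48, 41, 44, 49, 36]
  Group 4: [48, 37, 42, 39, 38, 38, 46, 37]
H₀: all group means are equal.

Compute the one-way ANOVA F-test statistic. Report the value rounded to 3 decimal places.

Group means [50.75, 45.00, 42.90, 40.62], grand mean 45.333
SSB = Σnᵢ(x̄ᵢ−x̄)² = 589.642; SSW = ΣΣ(x−x̄ᵢ)² = 659.025
MSB = 589.642/3 = 196.5472; MSW = 659.025/35 = 18.8293
F = MSB/MSW = 10.4384
df = (3, 35)

test statistic = 10.438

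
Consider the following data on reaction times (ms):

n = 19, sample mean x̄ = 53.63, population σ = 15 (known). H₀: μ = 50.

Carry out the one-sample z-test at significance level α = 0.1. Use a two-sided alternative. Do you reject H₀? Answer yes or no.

SE = σ/√n = 15/√19 = 3.4412
z = (x̄−μ₀)/SE = (53.63−50)/3.4412 = 1.0549
p-value (two-sided) = 0.29149
At α=0.1: p ≥ α → fail to reject H₀

reject H₀: no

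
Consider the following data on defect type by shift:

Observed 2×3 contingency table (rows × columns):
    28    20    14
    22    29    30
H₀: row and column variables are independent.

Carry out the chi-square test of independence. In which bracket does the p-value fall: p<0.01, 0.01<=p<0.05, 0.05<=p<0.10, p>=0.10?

Row totals [62, 81], col totals [50, 49, 44], n=143
χ² = (28−21.68)²/21.68 + (20−21.24)²/21.24 + (14−19.08)²/19.08 + (22−28.32)²/28.32 + (29−27.76)²/27.76 + (30−24.92)²/24.92 = 5.7686
df = 2
p-value (upper-tail) = 0.05589
→ bracket: 0.05<=p<0.10

p-value bracket: 0.05<=p<0.10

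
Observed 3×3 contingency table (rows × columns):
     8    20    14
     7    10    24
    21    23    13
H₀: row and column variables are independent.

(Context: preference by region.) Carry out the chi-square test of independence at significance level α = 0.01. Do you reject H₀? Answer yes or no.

reject H₀: yes

Row totals [42, 41, 57], col totals [36, 53, 51], n=140
χ² = (8−10.80)²/10.80 + (20−15.90)²/15.90 + (14−15.30)²/15.30 + (7−10.54)²/10.54 + (10−15.52)²/15.52 + (24−14.94)²/14.94 + (21−14.66)²/14.66 + (23−21.58)²/21.58 + (13−20.76)²/20.76 = 16.2911
df = 4
p-value (upper-tail) = 0.00265
At α=0.01: p < α → reject H₀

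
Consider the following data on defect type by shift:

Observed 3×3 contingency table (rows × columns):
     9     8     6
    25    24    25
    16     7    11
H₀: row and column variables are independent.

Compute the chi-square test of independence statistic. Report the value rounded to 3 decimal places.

Row totals [23, 74, 34], col totals [50, 39, 42], n=131
χ² = (9−8.78)²/8.78 + (8−6.85)²/6.85 + (6−7.37)²/7.37 + (25−28.24)²/28.24 + (24−22.03)²/22.03 + (25−23.73)²/23.73 + (16−12.98)²/12.98 + (7−10.12)²/10.12 + (11−10.90)²/10.90 = 2.7409
df = 4

test statistic = 2.741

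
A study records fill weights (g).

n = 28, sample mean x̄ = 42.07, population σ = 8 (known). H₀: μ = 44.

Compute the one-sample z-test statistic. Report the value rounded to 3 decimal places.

SE = σ/√n = 8/√28 = 1.5119
z = (x̄−μ₀)/SE = (42.07−44)/1.5119 = -1.2766

test statistic = -1.277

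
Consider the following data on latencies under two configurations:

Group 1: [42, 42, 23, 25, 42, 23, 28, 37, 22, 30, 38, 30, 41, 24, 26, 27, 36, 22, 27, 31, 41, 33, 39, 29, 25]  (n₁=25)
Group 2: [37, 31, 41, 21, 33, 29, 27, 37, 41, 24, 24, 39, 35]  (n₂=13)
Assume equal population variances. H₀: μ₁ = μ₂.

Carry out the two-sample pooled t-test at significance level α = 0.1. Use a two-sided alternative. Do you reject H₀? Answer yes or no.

x̄₁=31.320, s₁=7.134, n₁=25
x̄₂=32.231, s₂=6.796, n₂=13
s_p² = [24·7.134² + 12·6.796²]/36 = 49.3263
SE = √(s_p²·(1/25+1/13)) = 2.4015
t = (31.320−32.231)/2.4015 = -0.3792
df = 36
p-value (two-sided) = 0.70673
At α=0.1: p ≥ α → fail to reject H₀

reject H₀: no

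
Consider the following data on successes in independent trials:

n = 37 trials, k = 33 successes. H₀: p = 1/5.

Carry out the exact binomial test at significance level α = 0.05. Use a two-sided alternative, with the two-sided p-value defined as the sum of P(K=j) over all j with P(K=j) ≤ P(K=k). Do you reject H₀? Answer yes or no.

Exact binomial: n=37, k=33, p₀=1/5=0.2000
P(X=j) = C(n,j)·p₀^j·(1−p₀)^(n−j); p = Σ P(X=j) over j with P(X=j) ≤ P(X=33)
p-value (two-sided) = 0.00000
At α=0.05: p < α → reject H₀

reject H₀: yes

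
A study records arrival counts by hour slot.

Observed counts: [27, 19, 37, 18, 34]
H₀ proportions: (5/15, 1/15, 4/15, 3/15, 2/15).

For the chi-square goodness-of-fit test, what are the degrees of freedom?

df = k − 1 = 5 − 1 = 4

degrees of freedom = 4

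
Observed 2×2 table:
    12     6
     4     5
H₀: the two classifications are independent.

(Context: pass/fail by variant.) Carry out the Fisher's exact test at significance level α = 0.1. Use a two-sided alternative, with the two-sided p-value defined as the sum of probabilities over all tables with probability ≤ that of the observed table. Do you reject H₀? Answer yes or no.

Margins: r₁=18, r₂=9, c₁=16, c₂=11, n=27
p_obs = C(18,12)·C(9,4)/C(27,16); sum pmf over tables with pmf ≤ p_obs
p-value (two-sided) = 0.41053
At α=0.1: p ≥ α → fail to reject H₀

reject H₀: no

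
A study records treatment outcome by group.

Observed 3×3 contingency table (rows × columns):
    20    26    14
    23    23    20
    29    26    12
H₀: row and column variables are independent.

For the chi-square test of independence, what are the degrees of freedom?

degrees of freedom = 4

df = (r−1)(c−1) = (3−1)·(3−1) = 4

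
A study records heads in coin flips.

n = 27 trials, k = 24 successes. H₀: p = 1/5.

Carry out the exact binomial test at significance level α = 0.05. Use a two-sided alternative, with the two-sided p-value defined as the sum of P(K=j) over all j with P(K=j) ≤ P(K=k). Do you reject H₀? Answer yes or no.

reject H₀: yes

Exact binomial: n=27, k=24, p₀=1/5=0.2000
P(X=j) = C(n,j)·p₀^j·(1−p₀)^(n−j); p = Σ P(X=j) over j with P(X=j) ≤ P(X=24)
p-value (two-sided) = 0.00000
At α=0.05: p < α → reject H₀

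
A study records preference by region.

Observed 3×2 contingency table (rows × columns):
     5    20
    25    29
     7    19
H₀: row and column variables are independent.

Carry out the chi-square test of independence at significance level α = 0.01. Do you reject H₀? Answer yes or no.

reject H₀: no

Row totals [25, 54, 26], col totals [37, 68], n=105
χ² = (5−8.81)²/8.81 + (20−16.19)²/16.19 + (25−19.03)²/19.03 + (29−34.97)²/34.97 + (7−9.16)²/9.16 + (19−16.84)²/16.84 = 6.2250
df = 2
p-value (upper-tail) = 0.04449
At α=0.01: p ≥ α → fail to reject H₀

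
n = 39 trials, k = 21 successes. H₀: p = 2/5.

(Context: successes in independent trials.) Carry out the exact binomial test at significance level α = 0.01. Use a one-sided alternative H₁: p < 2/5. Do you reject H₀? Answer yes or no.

reject H₀: no

Exact binomial: n=39, k=21, p₀=2/5=0.4000
P(X≤21) from Σ C(n,i)·p₀^i·(1−p₀)^(n−i)
p-value (one-sided, H₁ less) = 0.97197
At α=0.01: p ≥ α → fail to reject H₀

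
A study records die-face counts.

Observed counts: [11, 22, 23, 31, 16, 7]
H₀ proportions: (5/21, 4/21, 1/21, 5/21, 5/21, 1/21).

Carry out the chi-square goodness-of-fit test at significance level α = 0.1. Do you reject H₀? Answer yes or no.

n = 110; E_i = n·p_i = [26.19, 20.95, 5.24, 26.19, 26.19, 5.24]
χ² = (11−26.19)²/26.19 + (22−20.95)²/20.95 + (23−5.24)²/5.24 + (31−26.19)²/26.19 + (16−26.19)²/26.19 + (7−5.24)²/5.24 = 74.5327
df = 5
p-value (upper-tail) = 0.00000
At α=0.1: p < α → reject H₀

reject H₀: yes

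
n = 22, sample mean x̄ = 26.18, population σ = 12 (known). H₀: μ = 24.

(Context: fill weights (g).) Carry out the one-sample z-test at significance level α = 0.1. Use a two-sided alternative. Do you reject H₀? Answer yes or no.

reject H₀: no

SE = σ/√n = 12/√22 = 2.5584
z = (x̄−μ₀)/SE = (26.18−24)/2.5584 = 0.8521
p-value (two-sided) = 0.39416
At α=0.1: p ≥ α → fail to reject H₀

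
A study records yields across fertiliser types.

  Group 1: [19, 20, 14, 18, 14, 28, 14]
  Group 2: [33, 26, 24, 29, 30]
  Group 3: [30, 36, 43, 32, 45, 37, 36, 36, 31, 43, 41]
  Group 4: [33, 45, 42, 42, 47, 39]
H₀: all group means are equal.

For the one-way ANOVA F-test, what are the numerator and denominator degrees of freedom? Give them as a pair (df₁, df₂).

degrees of freedom = [3, 25]

k = 4 groups, N = 29 total
df = (k−1, N−k) = (4−1, 29−4) = (3, 25)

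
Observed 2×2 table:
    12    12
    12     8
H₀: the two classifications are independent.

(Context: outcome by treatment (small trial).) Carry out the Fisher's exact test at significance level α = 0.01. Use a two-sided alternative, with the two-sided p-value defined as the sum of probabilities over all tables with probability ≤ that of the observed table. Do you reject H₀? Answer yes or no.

Margins: r₁=24, r₂=20, c₁=24, c₂=20, n=44
p_obs = C(24,12)·C(20,12)/C(44,24); sum pmf over tables with pmf ≤ p_obs
p-value (two-sided) = 0.55617
At α=0.01: p ≥ α → fail to reject H₀

reject H₀: no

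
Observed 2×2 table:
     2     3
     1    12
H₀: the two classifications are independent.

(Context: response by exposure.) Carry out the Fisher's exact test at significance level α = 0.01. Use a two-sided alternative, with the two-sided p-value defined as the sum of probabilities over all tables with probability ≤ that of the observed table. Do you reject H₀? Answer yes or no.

reject H₀: no

Margins: r₁=5, r₂=13, c₁=3, c₂=15, n=18
p_obs = C(5,2)·C(13,1)/C(18,3); sum pmf over tables with pmf ≤ p_obs
p-value (two-sided) = 0.17157
At α=0.01: p ≥ α → fail to reject H₀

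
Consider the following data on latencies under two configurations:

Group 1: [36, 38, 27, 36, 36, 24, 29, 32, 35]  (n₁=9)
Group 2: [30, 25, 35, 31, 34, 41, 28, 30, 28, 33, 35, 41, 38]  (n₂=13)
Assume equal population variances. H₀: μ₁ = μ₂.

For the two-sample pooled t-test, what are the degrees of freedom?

degrees of freedom = 20

df = n₁ + n₂ − 2 = 9 + 13 − 2 = 20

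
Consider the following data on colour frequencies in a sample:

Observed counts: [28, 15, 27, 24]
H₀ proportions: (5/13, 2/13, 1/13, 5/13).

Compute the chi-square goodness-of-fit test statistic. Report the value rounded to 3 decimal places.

n = 94; E_i = n·p_i = [36.15, 14.46, 7.23, 36.15]
χ² = (28−36.15)²/36.15 + (15−14.46)²/14.46 + (27−7.23)²/7.23 + (24−36.15)²/36.15 = 59.9947
df = 3

test statistic = 59.995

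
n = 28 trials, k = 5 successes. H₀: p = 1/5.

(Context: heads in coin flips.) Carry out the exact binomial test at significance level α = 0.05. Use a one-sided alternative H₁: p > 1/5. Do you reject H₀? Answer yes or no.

reject H₀: no

Exact binomial: n=28, k=5, p₀=1/5=0.2000
P(X≥5) from Σ C(n,i)·p₀^i·(1−p₀)^(n−i)
p-value (one-sided, H₁ greater) = 0.68511
At α=0.05: p ≥ α → fail to reject H₀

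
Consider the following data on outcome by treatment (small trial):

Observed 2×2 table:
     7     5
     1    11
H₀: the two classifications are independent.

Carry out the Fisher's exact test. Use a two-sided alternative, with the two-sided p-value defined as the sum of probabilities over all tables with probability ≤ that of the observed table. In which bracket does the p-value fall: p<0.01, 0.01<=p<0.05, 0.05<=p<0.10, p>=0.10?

p-value bracket: 0.01<=p<0.05

Margins: r₁=12, r₂=12, c₁=8, c₂=16, n=24
p_obs = C(12,7)·C(12,1)/C(24,8); sum pmf over tables with pmf ≤ p_obs
p-value (two-sided) = 0.02719
→ bracket: 0.01<=p<0.05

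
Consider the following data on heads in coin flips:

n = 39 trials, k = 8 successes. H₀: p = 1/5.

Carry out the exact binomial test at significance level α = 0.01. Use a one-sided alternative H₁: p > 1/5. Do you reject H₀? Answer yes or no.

reject H₀: no

Exact binomial: n=39, k=8, p₀=1/5=0.2000
P(X≥8) from Σ C(n,i)·p₀^i·(1−p₀)^(n−i)
p-value (one-sided, H₁ greater) = 0.53166
At α=0.01: p ≥ α → fail to reject H₀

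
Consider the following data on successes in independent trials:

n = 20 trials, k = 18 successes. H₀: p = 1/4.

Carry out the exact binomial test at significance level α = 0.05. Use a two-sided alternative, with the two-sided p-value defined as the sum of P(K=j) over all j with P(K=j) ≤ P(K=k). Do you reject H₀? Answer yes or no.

reject H₀: yes

Exact binomial: n=20, k=18, p₀=1/4=0.2500
P(X=j) = C(n,j)·p₀^j·(1−p₀)^(n−j); p = Σ P(X=j) over j with P(X=j) ≤ P(X=18)
p-value (two-sided) = 0.00000
At α=0.05: p < α → reject H₀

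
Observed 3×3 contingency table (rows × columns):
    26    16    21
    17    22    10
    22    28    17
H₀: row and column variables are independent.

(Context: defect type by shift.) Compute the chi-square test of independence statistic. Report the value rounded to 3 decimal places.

Row totals [63, 49, 67], col totals [65, 66, 48], n=179
χ² = (26−22.88)²/22.88 + (16−23.23)²/23.23 + (21−16.89)²/16.89 + (17−17.79)²/17.79 + (22−18.07)²/18.07 + (10−13.14)²/13.14 + (22−24.33)²/24.33 + (28−24.70)²/24.70 + (17−17.97)²/17.97 = 6.0306
df = 4

test statistic = 6.031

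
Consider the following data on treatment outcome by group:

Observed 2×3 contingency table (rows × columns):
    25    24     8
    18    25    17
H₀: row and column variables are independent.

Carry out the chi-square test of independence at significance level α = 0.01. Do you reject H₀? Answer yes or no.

Row totals [57, 60], col totals [43, 49, 25], n=117
χ² = (25−20.95)²/20.95 + (24−23.87)²/23.87 + (8−12.18)²/12.18 + (18−22.05)²/22.05 + (25−25.13)²/25.13 + (17−12.82)²/12.82 = 4.3259
df = 2
p-value (upper-tail) = 0.11499
At α=0.01: p ≥ α → fail to reject H₀

reject H₀: no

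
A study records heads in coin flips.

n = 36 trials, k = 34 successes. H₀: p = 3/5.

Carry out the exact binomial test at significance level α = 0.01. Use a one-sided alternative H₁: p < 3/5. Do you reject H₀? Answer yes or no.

reject H₀: no

Exact binomial: n=36, k=34, p₀=3/5=0.6000
P(X≤34) from Σ C(n,i)·p₀^i·(1−p₀)^(n−i)
p-value (one-sided, H₁ less) = 1.00000
At α=0.01: p ≥ α → fail to reject H₀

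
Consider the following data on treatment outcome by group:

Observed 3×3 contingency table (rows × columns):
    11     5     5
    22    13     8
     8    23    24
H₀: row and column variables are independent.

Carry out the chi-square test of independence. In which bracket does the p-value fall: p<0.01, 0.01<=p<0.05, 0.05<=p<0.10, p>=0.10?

p-value bracket: p<0.01

Row totals [21, 43, 55], col totals [41, 41, 37], n=119
χ² = (11−7.24)²/7.24 + (5−7.24)²/7.24 + (5−6.53)²/6.53 + (22−14.82)²/14.82 + (13−14.82)²/14.82 + (8−13.37)²/13.37 + (8−18.95)²/18.95 + (23−18.95)²/18.95 + (24−17.10)²/17.10 = 18.8473
df = 4
p-value (upper-tail) = 0.00084
→ bracket: p<0.01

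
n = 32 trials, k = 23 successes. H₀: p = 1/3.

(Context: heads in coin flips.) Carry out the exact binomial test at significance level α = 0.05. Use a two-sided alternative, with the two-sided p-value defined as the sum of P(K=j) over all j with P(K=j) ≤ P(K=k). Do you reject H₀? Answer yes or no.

reject H₀: yes

Exact binomial: n=32, k=23, p₀=1/3=0.3333
P(X=j) = C(n,j)·p₀^j·(1−p₀)^(n−j); p = Σ P(X=j) over j with P(X=j) ≤ P(X=23)
p-value (two-sided) = 0.00001
At α=0.05: p < α → reject H₀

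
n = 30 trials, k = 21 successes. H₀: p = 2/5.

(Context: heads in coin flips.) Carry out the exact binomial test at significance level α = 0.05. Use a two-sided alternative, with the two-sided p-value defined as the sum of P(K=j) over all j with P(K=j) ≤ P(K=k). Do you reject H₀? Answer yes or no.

Exact binomial: n=30, k=21, p₀=2/5=0.4000
P(X=j) = C(n,j)·p₀^j·(1−p₀)^(n−j); p = Σ P(X=j) over j with P(X=j) ≤ P(X=21)
p-value (two-sided) = 0.00117
At α=0.05: p < α → reject H₀

reject H₀: yes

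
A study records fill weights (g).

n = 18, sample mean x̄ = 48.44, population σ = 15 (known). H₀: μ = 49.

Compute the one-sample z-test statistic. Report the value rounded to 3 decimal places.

SE = σ/√n = 15/√18 = 3.5355
z = (x̄−μ₀)/SE = (48.44−49)/3.5355 = -0.1584

test statistic = -0.158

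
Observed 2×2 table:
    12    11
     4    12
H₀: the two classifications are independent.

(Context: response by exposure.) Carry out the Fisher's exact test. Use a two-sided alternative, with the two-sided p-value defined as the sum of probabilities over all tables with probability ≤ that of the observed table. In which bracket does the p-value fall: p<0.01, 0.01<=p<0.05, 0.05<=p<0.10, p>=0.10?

p-value bracket: p>=0.10

Margins: r₁=23, r₂=16, c₁=16, c₂=23, n=39
p_obs = C(23,12)·C(16,4)/C(39,16); sum pmf over tables with pmf ≤ p_obs
p-value (two-sided) = 0.11085
→ bracket: p>=0.10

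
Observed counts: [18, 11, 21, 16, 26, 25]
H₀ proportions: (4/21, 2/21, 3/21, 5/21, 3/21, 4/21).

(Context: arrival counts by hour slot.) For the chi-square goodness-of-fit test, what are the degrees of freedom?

df = k − 1 = 6 − 1 = 5

degrees of freedom = 5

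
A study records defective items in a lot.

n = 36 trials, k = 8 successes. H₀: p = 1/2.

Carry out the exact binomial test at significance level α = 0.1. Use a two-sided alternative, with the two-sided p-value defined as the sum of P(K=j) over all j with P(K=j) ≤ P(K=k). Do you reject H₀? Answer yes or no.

reject H₀: yes

Exact binomial: n=36, k=8, p₀=1/2=0.5000
P(X=j) = C(n,j)·p₀^j·(1−p₀)^(n−j); p = Σ P(X=j) over j with P(X=j) ≤ P(X=8)
p-value (two-sided) = 0.00119
At α=0.1: p < α → reject H₀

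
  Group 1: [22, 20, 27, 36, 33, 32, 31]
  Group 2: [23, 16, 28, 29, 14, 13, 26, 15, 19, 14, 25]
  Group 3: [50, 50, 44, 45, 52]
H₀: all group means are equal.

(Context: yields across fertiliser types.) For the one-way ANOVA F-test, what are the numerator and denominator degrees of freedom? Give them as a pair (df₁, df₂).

degrees of freedom = [2, 20]

k = 3 groups, N = 23 total
df = (k−1, N−k) = (3−1, 23−3) = (2, 20)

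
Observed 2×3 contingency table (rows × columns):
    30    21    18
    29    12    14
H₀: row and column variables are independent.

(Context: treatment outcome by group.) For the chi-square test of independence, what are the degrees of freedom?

degrees of freedom = 2

df = (r−1)(c−1) = (2−1)·(3−1) = 2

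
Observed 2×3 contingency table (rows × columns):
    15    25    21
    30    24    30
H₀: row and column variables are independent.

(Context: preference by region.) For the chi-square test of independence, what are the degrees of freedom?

degrees of freedom = 2

df = (r−1)(c−1) = (2−1)·(3−1) = 2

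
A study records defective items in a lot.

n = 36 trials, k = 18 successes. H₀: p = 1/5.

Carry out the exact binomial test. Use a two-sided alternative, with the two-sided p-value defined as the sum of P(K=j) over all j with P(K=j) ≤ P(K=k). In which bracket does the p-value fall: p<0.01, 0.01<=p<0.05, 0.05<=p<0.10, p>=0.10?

Exact binomial: n=36, k=18, p₀=1/5=0.2000
P(X=j) = C(n,j)·p₀^j·(1−p₀)^(n−j); p = Σ P(X=j) over j with P(X=j) ≤ P(X=18)
p-value (two-sided) = 0.00006
→ bracket: p<0.01

p-value bracket: p<0.01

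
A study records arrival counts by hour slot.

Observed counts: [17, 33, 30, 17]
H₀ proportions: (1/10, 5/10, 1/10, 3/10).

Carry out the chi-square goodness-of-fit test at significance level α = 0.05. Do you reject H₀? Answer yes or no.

reject H₀: yes

n = 97; E_i = n·p_i = [9.70, 48.50, 9.70, 29.10]
χ² = (17−9.70)²/9.70 + (33−48.50)²/48.50 + (30−9.70)²/9.70 + (17−29.10)²/29.10 = 57.9622
df = 3
p-value (upper-tail) = 0.00000
At α=0.05: p < α → reject H₀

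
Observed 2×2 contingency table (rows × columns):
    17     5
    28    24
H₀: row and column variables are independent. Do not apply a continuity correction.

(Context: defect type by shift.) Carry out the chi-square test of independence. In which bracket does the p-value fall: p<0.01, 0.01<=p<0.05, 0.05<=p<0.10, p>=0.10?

Row totals [22, 52], col totals [45, 29], n=74
χ² = (17−13.38)²/13.38 + (5−8.62)²/8.62 + (28−31.62)²/31.62 + (24−20.38)²/20.38 = 3.5601
df = 1
p-value (upper-tail) = 0.05918
→ bracket: 0.05<=p<0.10

p-value bracket: 0.05<=p<0.10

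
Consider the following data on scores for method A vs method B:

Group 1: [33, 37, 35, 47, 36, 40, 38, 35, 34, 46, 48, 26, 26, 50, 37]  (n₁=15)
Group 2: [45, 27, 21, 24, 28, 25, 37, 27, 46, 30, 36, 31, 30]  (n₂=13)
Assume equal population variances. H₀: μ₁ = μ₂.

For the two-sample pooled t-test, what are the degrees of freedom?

df = n₁ + n₂ − 2 = 15 + 13 − 2 = 26

degrees of freedom = 26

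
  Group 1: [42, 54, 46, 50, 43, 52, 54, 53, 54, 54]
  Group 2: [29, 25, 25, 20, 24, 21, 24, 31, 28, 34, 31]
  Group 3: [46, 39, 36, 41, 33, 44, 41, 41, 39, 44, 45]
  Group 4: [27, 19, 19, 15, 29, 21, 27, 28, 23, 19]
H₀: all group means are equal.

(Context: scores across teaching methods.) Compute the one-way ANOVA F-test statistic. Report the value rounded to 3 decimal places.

Group means [50.20, 26.55, 40.82, 22.70], grand mean 35.000
SSB = Σnᵢ(x̄ᵢ−x̄)² = 4981.936; SSW = ΣΣ(x−x̄ᵢ)² = 764.064
MSB = 4981.936/3 = 1660.6455; MSW = 764.064/38 = 20.1069
F = MSB/MSW = 82.5907
df = (3, 38)

test statistic = 82.591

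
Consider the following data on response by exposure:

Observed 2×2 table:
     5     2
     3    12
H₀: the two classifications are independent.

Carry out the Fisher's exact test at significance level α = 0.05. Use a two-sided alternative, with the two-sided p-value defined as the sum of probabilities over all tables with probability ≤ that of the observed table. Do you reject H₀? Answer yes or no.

Margins: r₁=7, r₂=15, c₁=8, c₂=14, n=22
p_obs = C(7,5)·C(15,3)/C(22,8); sum pmf over tables with pmf ≤ p_obs
p-value (two-sided) = 0.05235
At α=0.05: p ≥ α → fail to reject H₀

reject H₀: no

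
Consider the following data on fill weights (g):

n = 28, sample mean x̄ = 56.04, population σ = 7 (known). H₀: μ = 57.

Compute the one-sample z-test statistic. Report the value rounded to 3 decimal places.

test statistic = -0.726

SE = σ/√n = 7/√28 = 1.3229
z = (x̄−μ₀)/SE = (56.04−57)/1.3229 = -0.7257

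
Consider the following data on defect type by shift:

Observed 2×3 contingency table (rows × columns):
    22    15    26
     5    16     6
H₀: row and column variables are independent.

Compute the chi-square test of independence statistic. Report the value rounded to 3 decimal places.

test statistic = 10.519

Row totals [63, 27], col totals [27, 31, 32], n=90
χ² = (22−18.90)²/18.90 + (15−21.70)²/21.70 + (26−22.40)²/22.40 + (5−8.10)²/8.10 + (16−9.30)²/9.30 + (6−9.60)²/9.60 = 10.5190
df = 2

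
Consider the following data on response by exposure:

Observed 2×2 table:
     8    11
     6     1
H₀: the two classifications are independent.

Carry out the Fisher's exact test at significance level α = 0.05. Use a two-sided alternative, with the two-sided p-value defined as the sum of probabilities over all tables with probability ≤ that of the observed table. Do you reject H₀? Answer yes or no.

Margins: r₁=19, r₂=7, c₁=14, c₂=12, n=26
p_obs = C(19,8)·C(7,6)/C(26,14); sum pmf over tables with pmf ≤ p_obs
p-value (two-sided) = 0.08087
At α=0.05: p ≥ α → fail to reject H₀

reject H₀: no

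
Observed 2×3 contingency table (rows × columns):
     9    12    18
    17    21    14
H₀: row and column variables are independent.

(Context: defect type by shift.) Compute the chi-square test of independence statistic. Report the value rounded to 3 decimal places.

test statistic = 3.633

Row totals [39, 52], col totals [26, 33, 32], n=91
χ² = (9−11.14)²/11.14 + (12−14.14)²/14.14 + (18−13.71)²/13.71 + (17−14.86)²/14.86 + (21−18.86)²/18.86 + (14−18.29)²/18.29 = 3.6331
df = 2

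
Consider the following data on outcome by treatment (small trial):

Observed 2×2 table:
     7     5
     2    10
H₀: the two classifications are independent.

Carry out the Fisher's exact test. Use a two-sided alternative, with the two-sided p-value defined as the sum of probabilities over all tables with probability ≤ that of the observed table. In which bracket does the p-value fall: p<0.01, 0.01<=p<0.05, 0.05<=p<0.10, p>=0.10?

Margins: r₁=12, r₂=12, c₁=9, c₂=15, n=24
p_obs = C(12,7)·C(12,2)/C(24,9); sum pmf over tables with pmf ≤ p_obs
p-value (two-sided) = 0.08938
→ bracket: 0.05<=p<0.10

p-value bracket: 0.05<=p<0.10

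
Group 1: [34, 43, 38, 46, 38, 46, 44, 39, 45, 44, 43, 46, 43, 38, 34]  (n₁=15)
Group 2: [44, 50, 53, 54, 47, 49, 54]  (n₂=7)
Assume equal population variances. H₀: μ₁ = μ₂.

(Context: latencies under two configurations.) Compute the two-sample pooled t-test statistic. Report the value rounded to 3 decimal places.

x̄₁=41.400, s₁=4.205, n₁=15
x̄₂=50.143, s₂=3.805, n₂=7
s_p² = [14·4.205² + 6·3.805²]/20 = 16.7229
SE = √(s_p²·(1/15+1/7)) = 1.8719
t = (41.400−50.143)/1.8719 = -4.6707
df = 20

test statistic = -4.671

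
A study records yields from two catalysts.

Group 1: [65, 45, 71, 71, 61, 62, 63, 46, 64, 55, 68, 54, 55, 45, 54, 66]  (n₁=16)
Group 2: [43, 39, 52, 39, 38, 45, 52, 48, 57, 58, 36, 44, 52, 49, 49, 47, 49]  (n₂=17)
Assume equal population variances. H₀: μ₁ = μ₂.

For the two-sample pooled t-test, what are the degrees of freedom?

degrees of freedom = 31

df = n₁ + n₂ − 2 = 16 + 17 − 2 = 31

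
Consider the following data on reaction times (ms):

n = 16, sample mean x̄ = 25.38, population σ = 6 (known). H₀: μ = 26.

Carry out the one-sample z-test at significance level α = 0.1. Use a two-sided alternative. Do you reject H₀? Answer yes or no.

SE = σ/√n = 6/√16 = 1.5000
z = (x̄−μ₀)/SE = (25.38−26)/1.5000 = -0.4133
p-value (two-sided) = 0.67936
At α=0.1: p ≥ α → fail to reject H₀

reject H₀: no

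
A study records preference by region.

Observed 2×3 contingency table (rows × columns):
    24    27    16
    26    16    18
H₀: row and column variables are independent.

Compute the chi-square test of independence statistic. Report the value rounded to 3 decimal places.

Row totals [67, 60], col totals [50, 43, 34], n=127
χ² = (24−26.38)²/26.38 + (27−22.69)²/22.69 + (16−17.94)²/17.94 + (26−23.62)²/23.62 + (16−20.31)²/20.31 + (18−16.06)²/16.06 = 2.6338
df = 2

test statistic = 2.634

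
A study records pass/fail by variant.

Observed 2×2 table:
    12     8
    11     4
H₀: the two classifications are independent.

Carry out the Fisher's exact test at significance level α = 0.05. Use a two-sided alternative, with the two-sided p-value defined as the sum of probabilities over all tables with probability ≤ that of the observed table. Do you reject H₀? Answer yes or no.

Margins: r₁=20, r₂=15, c₁=23, c₂=12, n=35
p_obs = C(20,12)·C(15,11)/C(35,23); sum pmf over tables with pmf ≤ p_obs
p-value (two-sided) = 0.48854
At α=0.05: p ≥ α → fail to reject H₀

reject H₀: no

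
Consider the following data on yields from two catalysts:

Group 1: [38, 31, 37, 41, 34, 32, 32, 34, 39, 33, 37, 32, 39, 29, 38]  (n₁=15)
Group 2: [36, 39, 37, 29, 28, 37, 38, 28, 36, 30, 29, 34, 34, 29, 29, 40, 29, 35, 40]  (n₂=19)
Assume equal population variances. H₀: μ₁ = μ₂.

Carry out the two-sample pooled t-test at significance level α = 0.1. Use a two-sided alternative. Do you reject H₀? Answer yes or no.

reject H₀: no

x̄₁=35.067, s₁=3.575, n₁=15
x̄₂=33.526, s₂=4.402, n₂=19
s_p² = [14·3.575² + 18·4.402²]/32 = 16.4897
SE = √(s_p²·(1/15+1/19)) = 1.4026
t = (35.067−33.526)/1.4026 = 1.0982
df = 32
p-value (two-sided) = 0.28030
At α=0.1: p ≥ α → fail to reject H₀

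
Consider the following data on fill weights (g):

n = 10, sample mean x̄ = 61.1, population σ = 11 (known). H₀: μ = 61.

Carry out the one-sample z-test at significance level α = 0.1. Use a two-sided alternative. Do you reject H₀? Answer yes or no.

reject H₀: no

SE = σ/√n = 11/√10 = 3.4785
z = (x̄−μ₀)/SE = (61.1−61)/3.4785 = 0.0287
p-value (two-sided) = 0.97707
At α=0.1: p ≥ α → fail to reject H₀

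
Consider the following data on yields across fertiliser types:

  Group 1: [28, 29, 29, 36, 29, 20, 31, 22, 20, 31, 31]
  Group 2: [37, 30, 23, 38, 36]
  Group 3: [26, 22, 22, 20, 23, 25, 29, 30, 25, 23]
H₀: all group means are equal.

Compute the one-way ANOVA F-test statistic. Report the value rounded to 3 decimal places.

test statistic = 5.253

Group means [27.82, 32.80, 24.50], grand mean 27.500
SSB = Σnᵢ(x̄ᵢ−x̄)² = 231.564; SSW = ΣΣ(x−x̄ᵢ)² = 506.936
MSB = 231.564/2 = 115.7818; MSW = 506.936/23 = 22.0407
F = MSB/MSW = 5.2531
df = (2, 23)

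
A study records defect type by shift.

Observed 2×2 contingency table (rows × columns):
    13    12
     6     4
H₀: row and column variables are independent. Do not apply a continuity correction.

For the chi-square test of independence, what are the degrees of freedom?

degrees of freedom = 1

df = (r−1)(c−1) = (2−1)·(2−1) = 1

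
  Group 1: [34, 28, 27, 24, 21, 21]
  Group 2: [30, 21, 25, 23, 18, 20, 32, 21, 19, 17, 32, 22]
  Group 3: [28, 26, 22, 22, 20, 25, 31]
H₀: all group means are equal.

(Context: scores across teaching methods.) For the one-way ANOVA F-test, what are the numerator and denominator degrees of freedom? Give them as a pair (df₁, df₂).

k = 3 groups, N = 25 total
df = (k−1, N−k) = (3−1, 25−3) = (2, 22)

degrees of freedom = [2, 22]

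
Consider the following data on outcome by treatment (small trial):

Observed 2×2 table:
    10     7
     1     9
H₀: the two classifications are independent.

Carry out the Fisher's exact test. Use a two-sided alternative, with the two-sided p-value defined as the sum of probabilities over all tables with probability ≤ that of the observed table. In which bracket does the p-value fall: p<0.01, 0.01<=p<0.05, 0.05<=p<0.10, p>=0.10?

Margins: r₁=17, r₂=10, c₁=11, c₂=16, n=27
p_obs = C(17,10)·C(10,1)/C(27,11); sum pmf over tables with pmf ≤ p_obs
p-value (two-sided) = 0.01832
→ bracket: 0.01<=p<0.05

p-value bracket: 0.01<=p<0.05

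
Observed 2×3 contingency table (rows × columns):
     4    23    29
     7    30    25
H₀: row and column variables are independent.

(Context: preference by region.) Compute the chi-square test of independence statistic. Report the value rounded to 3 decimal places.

Row totals [56, 62], col totals [11, 53, 54], n=118
χ² = (4−5.22)²/5.22 + (23−25.15)²/25.15 + (29−25.63)²/25.63 + (7−5.78)²/5.78 + (30−27.85)²/27.85 + (25−28.37)²/28.37 = 1.7384
df = 2

test statistic = 1.738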